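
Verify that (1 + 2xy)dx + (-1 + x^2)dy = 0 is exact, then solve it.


Check exactness: ∂M/∂y = 2x and ∂N/∂x = 2x; equal, so the equation is exact.
Integrate M with respect to x (treating y as constant): ∫M dx = x + x^2y + h(y).
Differentiate w.r.t. y and set equal to N: the x-dependent terms already match, leaving h'(y) = -1. Integrate: h(y) = -y.
So F(x,y) = x - y + x^2y.
General solution: x - y + x^2y = C.


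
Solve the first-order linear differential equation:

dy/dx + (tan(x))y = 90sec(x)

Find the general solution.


P(x) = tan(x) ⇒ μ = e^(∫tan(x)dx) = sec(x).
(sec(x) y)' = 90sec²(x) ⇒ sec(x) y = 90tan(x) + C.
Multiply by cos(x): y = 90sin(x) + C·cos(x).


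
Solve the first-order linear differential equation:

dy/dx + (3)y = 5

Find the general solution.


P(x) = 3, Q(x) = 5; integrating factor μ = e^(3x).
(μ y)' = 5e^(3x) ⇒ μ y = (5/3)e^(3x) + C.
Divide by μ: y = 5/3 + Ce^(-3x).


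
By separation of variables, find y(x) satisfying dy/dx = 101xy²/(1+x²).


Separate: dy/y² = 101x/(1+x²) dx.
Integrate LHS: ∫ dy/y² = -1/y.
Integrate RHS via u = 1+x²: (101/2)ln(1+x²) + C.
Result: -1/y = (101/2)ln(1+x²) + C.


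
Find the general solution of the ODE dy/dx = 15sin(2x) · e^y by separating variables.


Separate: e^(-y) dy = 15sin(2x) dx.
Integrate: -e^(-y) = -(15/2)cos(2x) + C₀.
Rearrange: e^(-y) = (15/2)cos(2x) + C.


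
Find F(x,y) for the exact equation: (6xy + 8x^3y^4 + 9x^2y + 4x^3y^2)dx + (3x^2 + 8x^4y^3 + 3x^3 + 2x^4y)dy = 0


Check exactness: ∂M/∂y = 6x + 32x^3y^3 + 9x^2 + 8x^3y and ∂N/∂x = 6x + 32x^3y^3 + 9x^2 + 8x^3y; equal, so the equation is exact.
Integrate M with respect to x (treating y as constant): ∫M dx = 3x^2y + 2x^4y^4 + 3x^3y + x^4y^2 + h(y).
Differentiate w.r.t. y and set equal to N: all terms match, so h'(y) = 0 and h is a constant absorbed into C.
General solution: 3x^2y + 2x^4y^4 + 3x^3y + x^4y^2 = C.


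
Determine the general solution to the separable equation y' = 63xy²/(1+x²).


Separate: dy/y² = 63x/(1+x²) dx.
Integrate LHS: ∫ dy/y² = -1/y.
Integrate RHS via u = 1+x²: (63/2)ln(1+x²) + C.
Result: -1/y = (63/2)ln(1+x²) + C.


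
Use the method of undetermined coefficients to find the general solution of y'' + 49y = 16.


Homogeneous part: r² + 49 = 0 ⇒ r = ±7i, so y_h = C₁cos(7x) + C₂sin(7x).
Try constant y_p = A; plug in: 49A = 16 ⇒ A = 16/49.
General solution: y = C₁cos(7x) + C₂sin(7x) + 16/49.


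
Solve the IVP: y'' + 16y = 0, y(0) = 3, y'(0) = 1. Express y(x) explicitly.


Characteristic roots of r² + 16 = 0 are ±4i, so y = C₁cos(4x) + C₂sin(4x).
Apply y(0) = 3: C₁ = 3. Differentiate and apply y'(0) = 1: 4·C₂ = 1, so C₂ = 1/4.
Particular solution: y = 3cos(4x) + (1/4)sin(4x).


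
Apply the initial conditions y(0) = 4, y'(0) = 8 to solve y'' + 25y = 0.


Characteristic roots of r² + 25 = 0 are ±5i, so y = C₁cos(5x) + C₂sin(5x).
Apply y(0) = 4: C₁ = 4. Differentiate and apply y'(0) = 8: 5·C₂ = 8, so C₂ = 8/5.
Particular solution: y = 4cos(5x) + (8/5)sin(5x).


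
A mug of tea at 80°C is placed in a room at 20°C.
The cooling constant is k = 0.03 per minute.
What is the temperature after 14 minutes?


Newton's law: dT/dt = -k(T - T_a) has solution T(t) = T_a + (T₀ - T_a)e^(-kt).
Plug in T_a = 20, T₀ = 80, k = 0.03, t = 14: T(14) = 20 + (60)e^(-0.42) ≈ 59.4°C.


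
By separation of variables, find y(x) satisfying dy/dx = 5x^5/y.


Separate variables: y dy = 5x^5 dx.
Integrate both sides: y²/2 = (5/6)x^6 + C₀.
Multiply by 2: y² = (5/3)x^6 + C.


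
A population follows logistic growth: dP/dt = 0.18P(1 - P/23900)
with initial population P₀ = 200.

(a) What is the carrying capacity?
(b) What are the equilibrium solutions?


Logistic ODE dP/dt = 0.18P(1 - P/23900) has equilibria where dP/dt = 0, i.e. P = 0 or P = 23900.
The coefficient (1 - P/K) = 0 when P = K, identifying K = 23900 as the carrying capacity.
(a) K = 23900; (b) equilibria P = 0 and P = 23900.


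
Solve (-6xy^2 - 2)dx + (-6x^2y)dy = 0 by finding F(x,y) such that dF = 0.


Check exactness: ∂M/∂y = -12xy and ∂N/∂x = -12xy; equal, so the equation is exact.
Integrate M with respect to x (treating y as constant): ∫M dx = -3x^2y^2 - 2x + h(y).
Differentiate w.r.t. y and set equal to N: all terms match, so h'(y) = 0 and h is a constant absorbed into C.
General solution: -3x^2y^2 - 2x = C.


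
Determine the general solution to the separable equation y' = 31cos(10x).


g(y) = 1, so integrate directly: y = ∫ 31cos(10x) dx = (31/10)sin(10x) + C.


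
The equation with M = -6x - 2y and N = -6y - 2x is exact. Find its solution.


Check exactness: ∂M/∂y = -2 and ∂N/∂x = -2; equal, so the equation is exact.
Integrate M with respect to x (treating y as constant): ∫M dx = -3x^2 - 2xy + h(y).
Differentiate w.r.t. y and set equal to N: the x-dependent terms already match, leaving h'(y) = -6y. Integrate: h(y) = -3y^2.
So F(x,y) = -3x^2 - 3y^2 - 2xy.
General solution: -3x^2 - 3y^2 - 2xy = C.


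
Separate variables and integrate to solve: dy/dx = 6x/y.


Separate variables: y dy = 6x dx.
Integrate both sides: y²/2 = 3x^2 + C₀.
Multiply by 2: y² = 6x^2 + C.


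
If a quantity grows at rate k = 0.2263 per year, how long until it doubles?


Exponential growth: P(t) = P₀ e^(0.2263t). Set P(t)/P₀ = 2: e^(0.2263t) = 2.
Solve: t = ln(2)/0.2263 ≈ 3.06 years.


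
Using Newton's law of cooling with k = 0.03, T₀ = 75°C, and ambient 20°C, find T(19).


Newton's law: dT/dt = -k(T - T_a) has solution T(t) = T_a + (T₀ - T_a)e^(-kt).
Plug in T_a = 20, T₀ = 75, k = 0.03, t = 19: T(19) = 20 + (55)e^(-0.57) ≈ 51.1°C.


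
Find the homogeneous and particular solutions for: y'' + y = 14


Homogeneous part: r² + 1 = 0 ⇒ r = ±1i, so y_h = C₁cos(x) + C₂sin(x).
Try constant y_p = A; plug in: 1A = 14 ⇒ A = 14.
General solution: y = C₁cos(x) + C₂sin(x) + 14.


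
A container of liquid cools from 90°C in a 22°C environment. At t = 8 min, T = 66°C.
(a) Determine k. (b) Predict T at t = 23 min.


Newton's law: T(t) = T_a + (T₀ - T_a)e^(-kt).
(a) Use T(8) = 66: (66 - 22)/(90 - 22) = e^(-k·8), so k = -ln(0.647)/8 ≈ 0.0544.
(b) Apply k to t = 23: T(23) = 22 + (68)e^(-1.252) ≈ 41.5°C.


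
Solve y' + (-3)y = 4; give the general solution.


P(x) = -3 ⇒ μ = e^(-3x).
(μ y)' = 4e^(-3x) ⇒ μ y = -(4/3)e^(-3x) + C.
Divide by μ: y = -4/3 + Ce^(3x).


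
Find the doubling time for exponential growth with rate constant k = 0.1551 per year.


Exponential growth: P(t) = P₀ e^(0.1551t). Set P(t)/P₀ = 2: e^(0.1551t) = 2.
Solve: t = ln(2)/0.1551 ≈ 4.47 years.


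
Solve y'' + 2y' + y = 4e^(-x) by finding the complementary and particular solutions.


Characteristic polynomial (r + 1)² = 0; repeated root r = -1.
y_h = (C₁ + C₂x)e^(-x). Forcing matches the repeated root (resonance), so try y_p = Ax² e^(-x).
Substitute and solve for A: 2A = 4, so A = 2.
General solution: y = (C₁ + C₂x + 2x²)e^(-x).


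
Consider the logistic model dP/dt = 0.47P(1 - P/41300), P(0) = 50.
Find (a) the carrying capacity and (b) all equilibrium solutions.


Logistic ODE dP/dt = 0.47P(1 - P/41300) has equilibria where dP/dt = 0, i.e. P = 0 or P = 41300.
The coefficient (1 - P/K) = 0 when P = K, identifying K = 41300 as the carrying capacity.
(a) K = 41300; (b) equilibria P = 0 and P = 41300.


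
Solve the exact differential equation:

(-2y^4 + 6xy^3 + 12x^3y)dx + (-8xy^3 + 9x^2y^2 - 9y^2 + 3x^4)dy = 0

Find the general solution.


Check exactness: ∂M/∂y = -8y^3 + 18xy^2 + 12x^3 and ∂N/∂x = -8y^3 + 18xy^2 + 12x^3; equal, so the equation is exact.
Integrate M with respect to x (treating y as constant): ∫M dx = -2xy^4 + 3x^2y^3 + 3x^4y + h(y).
Differentiate w.r.t. y and set equal to N: the x-dependent terms already match, leaving h'(y) = -9y^2. Integrate: h(y) = -3y^3.
So F(x,y) = -2xy^4 + 3x^2y^3 - 3y^3 + 3x^4y.
General solution: -2xy^4 + 3x^2y^3 - 3y^3 + 3x^4y = C.


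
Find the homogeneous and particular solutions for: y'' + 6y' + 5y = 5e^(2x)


Characteristic roots of r² + 6r + 5 = 0 are -1, -5.
y_h = C₁e^(-x) + C₂e^(-5x).
Forcing exponent 2 is not a characteristic root; try y_p = Ae^(2x).
Substitute: A·(4 + (6)·2 + (5)) = A·21 = 5, so A = 5/21.
General solution: y = C₁e^(-x) + C₂e^(-5x) + (5/21)e^(2x).


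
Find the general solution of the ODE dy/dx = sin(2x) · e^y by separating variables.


Separate: e^(-y) dy = sin(2x) dx.
Integrate: -e^(-y) = -(1/2)cos(2x) + C₀.
Rearrange: e^(-y) = (1/2)cos(2x) + C.


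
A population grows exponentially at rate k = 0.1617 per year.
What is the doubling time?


Exponential growth: P(t) = P₀ e^(0.1617t). Set P(t)/P₀ = 2: e^(0.1617t) = 2.
Solve: t = ln(2)/0.1617 ≈ 4.29 years.


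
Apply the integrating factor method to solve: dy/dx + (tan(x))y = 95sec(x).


P(x) = tan(x) ⇒ μ = e^(∫tan(x)dx) = sec(x).
(sec(x) y)' = 95sec²(x) ⇒ sec(x) y = 95tan(x) + C.
Multiply by cos(x): y = 95sin(x) + C·cos(x).


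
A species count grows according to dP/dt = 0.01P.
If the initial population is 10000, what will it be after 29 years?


The ODE dP/dt = 0.01P has solution P(t) = P(0)e^(0.01t).
Substitute P(0) = 10000 and t = 29: P(29) = 10000 e^(0.29) ≈ 13364.


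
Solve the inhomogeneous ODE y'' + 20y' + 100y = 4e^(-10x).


Characteristic polynomial (r + 10)² = 0; repeated root r = -10.
y_h = (C₁ + C₂x)e^(-10x). Forcing matches the repeated root (resonance), so try y_p = Ax² e^(-10x).
Substitute and solve for A: 2A = 4, so A = 2.
General solution: y = (C₁ + C₂x + 2x²)e^(-10x).


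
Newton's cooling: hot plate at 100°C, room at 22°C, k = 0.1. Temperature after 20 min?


Newton's law: dT/dt = -k(T - T_a) has solution T(t) = T_a + (T₀ - T_a)e^(-kt).
Plug in T_a = 22, T₀ = 100, k = 0.1, t = 20: T(20) = 22 + (78)e^(-2.00) ≈ 32.6°C.


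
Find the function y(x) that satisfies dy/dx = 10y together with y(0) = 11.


General solution of y' = 10y is y = Ce^(10x).
Apply y(0) = 11: C = 11.
Particular solution: y = 11e^(10x).


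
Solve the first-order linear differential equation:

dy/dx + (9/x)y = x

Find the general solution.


P(x) = 9/x ⇒ μ = x^9.
(x^9 y)' = x^9·x^1 = x^10.
Integrate: x^9 y = x^11/(11) + C.
Solve for y: y = (1/11)x^2 + C/x^9.


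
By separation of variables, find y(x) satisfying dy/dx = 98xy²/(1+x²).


Separate: dy/y² = 98x/(1+x²) dx.
Integrate LHS: ∫ dy/y² = -1/y.
Integrate RHS via u = 1+x²: 49ln(1+x²) + C.
Result: -1/y = 49ln(1+x²) + C.


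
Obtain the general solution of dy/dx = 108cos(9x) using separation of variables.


g(y) = 1, so integrate directly: y = ∫ 108cos(9x) dx = 12sin(9x) + C.


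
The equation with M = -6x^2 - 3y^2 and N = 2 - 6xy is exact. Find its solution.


Check exactness: ∂M/∂y = -6y and ∂N/∂x = -6y; equal, so the equation is exact.
Integrate M with respect to x (treating y as constant): ∫M dx = -2x^3 - 3xy^2 + h(y).
Differentiate w.r.t. y and set equal to N: the x-dependent terms already match, leaving h'(y) = 2. Integrate: h(y) = 2y.
So F(x,y) = -2x^3 + 2y - 3xy^2.
General solution: -2x^3 + 2y - 3xy^2 = C.


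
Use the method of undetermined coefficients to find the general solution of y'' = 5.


Characteristic polynomial (r - 0)² = 0; repeated root r = 0.
y_h = (C₁ + C₂x). Forcing matches the repeated root (resonance), so try y_p = Ax².
Substitute and solve for A: 2A = 5, so A = 5/2.
General solution: y = C₁ + C₂x + (5/2)x².


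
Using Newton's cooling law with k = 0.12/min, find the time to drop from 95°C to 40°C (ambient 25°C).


From T(t) = T_a + (T₀ - T_a)e^(-kt), set T(t) = 40:
(40 - 25) / (95 - 25) = e^(-0.12t), so t = -ln(0.214)/0.12 ≈ 12.8 minutes.


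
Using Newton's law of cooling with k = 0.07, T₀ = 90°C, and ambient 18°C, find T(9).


Newton's law: dT/dt = -k(T - T_a) has solution T(t) = T_a + (T₀ - T_a)e^(-kt).
Plug in T_a = 18, T₀ = 90, k = 0.07, t = 9: T(9) = 18 + (72)e^(-0.63) ≈ 56.3°C.


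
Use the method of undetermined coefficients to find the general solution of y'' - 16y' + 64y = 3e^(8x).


Characteristic polynomial (r - 8)² = 0; repeated root r = 8.
y_h = (C₁ + C₂x)e^(8x). Forcing matches the repeated root (resonance), so try y_p = Ax² e^(8x).
Substitute and solve for A: 2A = 3, so A = 3/2.
General solution: y = (C₁ + C₂x + (3/2)x²)e^(8x).


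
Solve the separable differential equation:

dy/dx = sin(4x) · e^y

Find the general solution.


Separate: e^(-y) dy = sin(4x) dx.
Integrate: -e^(-y) = -(1/4)cos(4x) + C₀.
Rearrange: e^(-y) = (1/4)cos(4x) + C.


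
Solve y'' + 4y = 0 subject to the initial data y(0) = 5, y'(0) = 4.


Characteristic roots of r² + 4 = 0 are ±2i, so y = C₁cos(2x) + C₂sin(2x).
Apply y(0) = 5: C₁ = 5. Differentiate and apply y'(0) = 4: 2·C₂ = 4, so C₂ = 2.
Particular solution: y = 5cos(2x) + 2sin(2x).


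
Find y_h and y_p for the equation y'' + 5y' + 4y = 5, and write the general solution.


Characteristic roots of r² + 5r + 4 = 0 are -1, -4.
y_h = C₁e^(-x) + C₂e^(-4x).
Constant forcing; try y_p = A. Then 4A = 5 ⇒ A = 5/4.
General solution: y = C₁e^(-x) + C₂e^(-4x) + 5/4.


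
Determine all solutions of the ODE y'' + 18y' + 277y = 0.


Characteristic equation: r² + 18r + 277 = 0.
Discriminant is negative; roots r = -9 ± 14i (complex conjugate pair).
General solution uses e^(α x)(C₁ cos(β x) + C₂ sin(β x)): y = e^(-9x)(C₁cos(14x) + C₂sin(14x)).


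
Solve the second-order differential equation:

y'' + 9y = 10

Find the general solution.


Homogeneous part: r² + 9 = 0 ⇒ r = ±3i, so y_h = C₁cos(3x) + C₂sin(3x).
Try constant y_p = A; plug in: 9A = 10 ⇒ A = 10/9.
General solution: y = C₁cos(3x) + C₂sin(3x) + 10/9.


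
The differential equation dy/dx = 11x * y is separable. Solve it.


Separate variables: dy/y = 11x dx.
Integrate: ln|y| = (11/2)x^2 + C₀.
Exponentiate: y = Ce^((11/2)x^2).


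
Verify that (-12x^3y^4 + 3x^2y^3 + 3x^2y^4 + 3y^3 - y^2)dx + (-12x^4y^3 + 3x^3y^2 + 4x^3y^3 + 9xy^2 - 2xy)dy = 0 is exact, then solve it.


Check exactness: ∂M/∂y = -48x^3y^3 + 9x^2y^2 + 12x^2y^3 + 9y^2 - 2y and ∂N/∂x = -48x^3y^3 + 9x^2y^2 + 12x^2y^3 + 9y^2 - 2y; equal, so the equation is exact.
Integrate M with respect to x (treating y as constant): ∫M dx = -3x^4y^4 + x^3y^3 + x^3y^4 + 3xy^3 - xy^2 + h(y).
Differentiate w.r.t. y and set equal to N: all terms match, so h'(y) = 0 and h is a constant absorbed into C.
General solution: -3x^4y^4 + x^3y^3 + x^3y^4 + 3xy^3 - xy^2 = C.


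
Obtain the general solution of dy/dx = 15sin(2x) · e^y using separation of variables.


Separate: e^(-y) dy = 15sin(2x) dx.
Integrate: -e^(-y) = -(15/2)cos(2x) + C₀.
Rearrange: e^(-y) = (15/2)cos(2x) + C.


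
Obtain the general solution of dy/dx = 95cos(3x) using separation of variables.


g(y) = 1, so integrate directly: y = ∫ 95cos(3x) dx = (95/3)sin(3x) + C.


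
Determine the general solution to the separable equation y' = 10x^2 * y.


Separate variables: dy/y = 10x^2 dx.
Integrate: ln|y| = (10/3)x^3 + C₀.
Exponentiate: y = Ce^((10/3)x^3).


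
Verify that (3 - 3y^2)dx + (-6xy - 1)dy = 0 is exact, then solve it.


Check exactness: ∂M/∂y = -6y and ∂N/∂x = -6y; equal, so the equation is exact.
Integrate M with respect to x (treating y as constant): ∫M dx = 3x - 3xy^2 + h(y).
Differentiate w.r.t. y and set equal to N: the x-dependent terms already match, leaving h'(y) = -1. Integrate: h(y) = -y.
So F(x,y) = 3x - 3xy^2 - y.
General solution: 3x - 3xy^2 - y = C.


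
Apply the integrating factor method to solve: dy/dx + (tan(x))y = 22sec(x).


P(x) = tan(x) ⇒ μ = e^(∫tan(x)dx) = sec(x).
(sec(x) y)' = 22sec²(x) ⇒ sec(x) y = 22tan(x) + C.
Multiply by cos(x): y = 22sin(x) + C·cos(x).


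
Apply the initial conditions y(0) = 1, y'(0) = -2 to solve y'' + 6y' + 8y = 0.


Characteristic roots of r² + 6r + 8 = 0 are -2, -4.
General solution y = c₁ e^(-2x) + c₂ e^(-4x).
Apply y(0) = 1: c₁ + c₂ = 1. Apply y'(0) = -2: -2 c₁ - 4 c₂ = -2.
Solve: c₁ = 1, c₂ = 0.
Particular solution: y = e^(-2x) + 0e^(-4x).


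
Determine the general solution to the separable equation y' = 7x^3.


Integrate both sides with respect to x: y = ∫ 7x^3 dx = (7/4)x^4 + C.


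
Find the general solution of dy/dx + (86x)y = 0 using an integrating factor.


P(x) = 86x ⇒ μ = e^(43x²).
Q(x) = 0 so μ y is constant: y = Ce^(-43x²).


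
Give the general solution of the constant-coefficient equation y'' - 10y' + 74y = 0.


Characteristic equation: r² - 10r + 74 = 0.
Discriminant is negative; roots r = 5 ± 7i (complex conjugate pair).
General solution uses e^(α x)(C₁ cos(β x) + C₂ sin(β x)): y = e^(5x)(C₁cos(7x) + C₂sin(7x)).


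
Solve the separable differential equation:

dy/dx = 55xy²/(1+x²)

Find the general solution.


Separate: dy/y² = 55x/(1+x²) dx.
Integrate LHS: ∫ dy/y² = -1/y.
Integrate RHS via u = 1+x²: (55/2)ln(1+x²) + C.
Result: -1/y = (55/2)ln(1+x²) + C.


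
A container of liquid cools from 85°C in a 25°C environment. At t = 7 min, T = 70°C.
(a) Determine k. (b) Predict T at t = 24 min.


Newton's law: T(t) = T_a + (T₀ - T_a)e^(-kt).
(a) Use T(7) = 70: (70 - 25)/(85 - 25) = e^(-k·7), so k = -ln(0.750)/7 ≈ 0.0411.
(b) Apply k to t = 24: T(24) = 25 + (60)e^(-0.986) ≈ 47.4°C.


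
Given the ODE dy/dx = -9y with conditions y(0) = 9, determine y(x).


General solution of y' = -9y is y = Ce^(-9x).
Apply y(0) = 9: C = 9.
Particular solution: y = 9e^(-9x).


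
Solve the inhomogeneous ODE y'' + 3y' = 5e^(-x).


Characteristic roots of r² + 3r = 0 are 0, -3.
y_h = C₁ + C₂e^(-3x).
Forcing exponent -1 is not a characteristic root; try y_p = Ae^(-x).
Substitute: A·(1 + (3)·-1 + (0)) = A·-2 = 5, so A = -5/2.
General solution: y = C₁ + C₂e^(-3x) - (5/2)e^(-x).


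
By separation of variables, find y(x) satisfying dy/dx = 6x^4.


Integrate both sides with respect to x: y = ∫ 6x^4 dx = (6/5)x^5 + C.


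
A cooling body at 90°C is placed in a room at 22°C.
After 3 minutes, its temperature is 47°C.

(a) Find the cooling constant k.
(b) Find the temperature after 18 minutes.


Newton's law: T(t) = T_a + (T₀ - T_a)e^(-kt).
(a) Use T(3) = 47: (47 - 22)/(90 - 22) = e^(-k·3), so k = -ln(0.368)/3 ≈ 0.3335.
(b) Apply k to t = 18: T(18) = 22 + (68)e^(-6.004) ≈ 22.2°C.


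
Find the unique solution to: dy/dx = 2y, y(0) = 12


General solution of y' = 2y is y = Ce^(2x).
Apply y(0) = 12: C = 12.
Particular solution: y = 12e^(2x).


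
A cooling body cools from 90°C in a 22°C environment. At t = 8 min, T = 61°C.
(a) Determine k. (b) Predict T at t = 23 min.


Newton's law: T(t) = T_a + (T₀ - T_a)e^(-kt).
(a) Use T(8) = 61: (61 - 22)/(90 - 22) = e^(-k·8), so k = -ln(0.574)/8 ≈ 0.0695.
(b) Apply k to t = 23: T(23) = 22 + (68)e^(-1.598) ≈ 35.8°C.


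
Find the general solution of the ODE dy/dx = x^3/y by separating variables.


Separate variables: y dy = x^3 dx.
Integrate both sides: y²/2 = (1/4)x^4 + C₀.
Multiply by 2: y² = (1/2)x^4 + C.


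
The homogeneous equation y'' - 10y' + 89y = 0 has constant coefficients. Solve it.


Characteristic equation: r² - 10r + 89 = 0.
Discriminant is negative; roots r = 5 ± 8i (complex conjugate pair).
General solution uses e^(α x)(C₁ cos(β x) + C₂ sin(β x)): y = e^(5x)(C₁cos(8x) + C₂sin(8x)).


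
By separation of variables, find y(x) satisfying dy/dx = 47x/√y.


Separate: √y dy = 47x dx.
Integrate: (2/3)y^(3/2) = (47/2)x² + C.


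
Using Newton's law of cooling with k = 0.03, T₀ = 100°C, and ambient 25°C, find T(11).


Newton's law: dT/dt = -k(T - T_a) has solution T(t) = T_a + (T₀ - T_a)e^(-kt).
Plug in T_a = 25, T₀ = 100, k = 0.03, t = 11: T(11) = 25 + (75)e^(-0.33) ≈ 78.9°C.


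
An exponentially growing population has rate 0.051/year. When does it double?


Exponential growth: P(t) = P₀ e^(0.051t). Set P(t)/P₀ = 2: e^(0.051t) = 2.
Solve: t = ln(2)/0.051 ≈ 13.59 years.


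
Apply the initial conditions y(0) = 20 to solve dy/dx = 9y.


General solution of y' = 9y is y = Ce^(9x).
Apply y(0) = 20: C = 20.
Particular solution: y = 20e^(9x).


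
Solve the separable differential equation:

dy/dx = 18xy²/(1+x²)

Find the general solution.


Separate: dy/y² = 18x/(1+x²) dx.
Integrate LHS: ∫ dy/y² = -1/y.
Integrate RHS via u = 1+x²: 9ln(1+x²) + C.
Result: -1/y = 9ln(1+x²) + C.


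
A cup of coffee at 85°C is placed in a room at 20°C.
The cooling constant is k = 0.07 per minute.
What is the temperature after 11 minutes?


Newton's law: dT/dt = -k(T - T_a) has solution T(t) = T_a + (T₀ - T_a)e^(-kt).
Plug in T_a = 20, T₀ = 85, k = 0.07, t = 11: T(11) = 20 + (65)e^(-0.77) ≈ 50.1°C.


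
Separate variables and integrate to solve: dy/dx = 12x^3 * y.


Separate variables: dy/y = 12x^3 dx.
Integrate: ln|y| = 3x^4 + C₀.
Exponentiate: y = Ce^(3x^4).


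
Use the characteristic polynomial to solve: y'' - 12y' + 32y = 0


Characteristic equation: r² - 12r + 32 = 0.
Factor: (r - 4)(r - 8) = 0 ⇒ r = 4, 8 (distinct real).
General solution: y = C₁e^(4x) + C₂e^(8x).


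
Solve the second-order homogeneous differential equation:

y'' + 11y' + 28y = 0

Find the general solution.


Characteristic equation: r² + 11r + 28 = 0.
Factor: (r + 7)(r + 4) = 0 ⇒ r = -7, -4 (distinct real).
General solution: y = C₁e^(-7x) + C₂e^(-4x).


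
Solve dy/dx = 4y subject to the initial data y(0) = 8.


General solution of y' = 4y is y = Ce^(4x).
Apply y(0) = 8: C = 8.
Particular solution: y = 8e^(4x).


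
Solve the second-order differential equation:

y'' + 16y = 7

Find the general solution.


Homogeneous part: r² + 16 = 0 ⇒ r = ±4i, so y_h = C₁cos(4x) + C₂sin(4x).
Try constant y_p = A; plug in: 16A = 7 ⇒ A = 7/16.
General solution: y = C₁cos(4x) + C₂sin(4x) + 7/16.


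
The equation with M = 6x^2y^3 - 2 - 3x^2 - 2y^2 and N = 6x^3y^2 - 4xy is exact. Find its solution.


Check exactness: ∂M/∂y = 18x^2y^2 - 4y and ∂N/∂x = 18x^2y^2 - 4y; equal, so the equation is exact.
Integrate M with respect to x (treating y as constant): ∫M dx = 2x^3y^3 - 2x - x^3 - 2xy^2 + h(y).
Differentiate w.r.t. y and set equal to N: all terms match, so h'(y) = 0 and h is a constant absorbed into C.
General solution: 2x^3y^3 - 2x - x^3 - 2xy^2 = C.


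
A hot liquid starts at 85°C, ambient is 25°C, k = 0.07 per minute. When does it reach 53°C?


From T(t) = T_a + (T₀ - T_a)e^(-kt), set T(t) = 53:
(53 - 25) / (85 - 25) = e^(-0.07t), so t = -ln(0.467)/0.07 ≈ 10.9 minutes.


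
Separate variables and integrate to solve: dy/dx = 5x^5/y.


Separate variables: y dy = 5x^5 dx.
Integrate both sides: y²/2 = (5/6)x^6 + C₀.
Multiply by 2: y² = (5/3)x^6 + C.


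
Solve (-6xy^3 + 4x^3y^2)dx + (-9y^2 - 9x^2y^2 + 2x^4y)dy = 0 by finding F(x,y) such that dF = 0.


Check exactness: ∂M/∂y = -18xy^2 + 8x^3y and ∂N/∂x = -18xy^2 + 8x^3y; equal, so the equation is exact.
Integrate M with respect to x (treating y as constant): ∫M dx = -3x^2y^3 + x^4y^2 + h(y).
Differentiate w.r.t. y and set equal to N: the x-dependent terms already match, leaving h'(y) = -9y^2. Integrate: h(y) = -3y^3.
So F(x,y) = -3y^3 - 3x^2y^3 + x^4y^2.
General solution: -3y^3 - 3x^2y^3 + x^4y^2 = C.


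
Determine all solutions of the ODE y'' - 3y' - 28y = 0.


Characteristic equation: r² - 3r - 28 = 0.
Factor: (r - 7)(r + 4) = 0 ⇒ r = 7, -4 (distinct real).
General solution: y = C₁e^(7x) + C₂e^(-4x).


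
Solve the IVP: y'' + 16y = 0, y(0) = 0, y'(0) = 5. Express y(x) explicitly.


Characteristic roots of r² + 16 = 0 are ±4i, so y = C₁cos(4x) + C₂sin(4x).
Apply y(0) = 0: C₁ = 0. Differentiate and apply y'(0) = 5: 4·C₂ = 5, so C₂ = 5/4.
Particular solution: y = (5/4)sin(4x).


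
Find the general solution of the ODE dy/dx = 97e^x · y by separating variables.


Separate variables: dy/y = 97e^x dx.
Integrate: ln|y| = 97e^x + C₀.
Exponentiate: y = Ce^(97e^x).


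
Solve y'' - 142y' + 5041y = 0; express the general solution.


Characteristic equation: r² - 142r + 5041 = 0, i.e. (r - 71)² = 0.
Repeated root r = 71; include an x factor for the second linearly independent solution.
General solution: y = (C₁ + C₂x)e^(71x).


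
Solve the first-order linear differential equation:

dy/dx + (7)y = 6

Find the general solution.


P(x) = 7, Q(x) = 6; integrating factor μ = e^(7x).
(μ y)' = 6e^(7x) ⇒ μ y = (6/7)e^(7x) + C.
Divide by μ: y = 6/7 + Ce^(-7x).


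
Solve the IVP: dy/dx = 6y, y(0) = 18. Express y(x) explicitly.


General solution of y' = 6y is y = Ce^(6x).
Apply y(0) = 18: C = 18.
Particular solution: y = 18e^(6x).


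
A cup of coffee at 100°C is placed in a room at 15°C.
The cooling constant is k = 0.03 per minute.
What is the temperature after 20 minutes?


Newton's law: dT/dt = -k(T - T_a) has solution T(t) = T_a + (T₀ - T_a)e^(-kt).
Plug in T_a = 15, T₀ = 100, k = 0.03, t = 20: T(20) = 15 + (85)e^(-0.60) ≈ 61.6°C.


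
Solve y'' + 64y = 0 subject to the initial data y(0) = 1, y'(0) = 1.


Characteristic roots of r² + 64 = 0 are ±8i, so y = C₁cos(8x) + C₂sin(8x).
Apply y(0) = 1: C₁ = 1. Differentiate and apply y'(0) = 1: 8·C₂ = 1, so C₂ = 1/8.
Particular solution: y = cos(8x) + (1/8)sin(8x).


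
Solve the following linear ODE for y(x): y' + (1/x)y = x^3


P(x) = 1/x ⇒ μ = x^1.
(x^1 y)' = x^4 ⇒ x^1 y = x^5/(5) + C.
Solve for y: y = (1/5)x^4 + C/x^1.


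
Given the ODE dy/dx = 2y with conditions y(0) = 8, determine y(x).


General solution of y' = 2y is y = Ce^(2x).
Apply y(0) = 8: C = 8.
Particular solution: y = 8e^(2x).


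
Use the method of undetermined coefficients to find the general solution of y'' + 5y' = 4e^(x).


Characteristic roots of r² + 5r = 0 are -5, 0.
y_h = C₁e^(-5x) + C₂.
Forcing exponent 1 is not a characteristic root; try y_p = Ae^(x).
Substitute: A·(1 + (5)·1 + (0)) = A·6 = 4, so A = 2/3.
General solution: y = C₁e^(-5x) + C₂ + (2/3)e^(x).


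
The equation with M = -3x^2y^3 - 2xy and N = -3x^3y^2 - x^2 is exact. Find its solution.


Check exactness: ∂M/∂y = -9x^2y^2 - 2x and ∂N/∂x = -9x^2y^2 - 2x; equal, so the equation is exact.
Integrate M with respect to x (treating y as constant): ∫M dx = -x^3y^3 - x^2y + h(y).
Differentiate w.r.t. y and set equal to N: all terms match, so h'(y) = 0 and h is a constant absorbed into C.
General solution: -x^3y^3 - x^2y = C.


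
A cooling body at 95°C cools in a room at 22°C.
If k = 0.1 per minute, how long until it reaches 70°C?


From T(t) = T_a + (T₀ - T_a)e^(-kt), set T(t) = 70:
(70 - 22) / (95 - 22) = e^(-0.1t), so t = -ln(0.658)/0.1 ≈ 4.2 minutes.


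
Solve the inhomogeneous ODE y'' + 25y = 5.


Homogeneous part: r² + 25 = 0 ⇒ r = ±5i, so y_h = C₁cos(5x) + C₂sin(5x).
Try constant y_p = A; plug in: 25A = 5 ⇒ A = 1/5.
General solution: y = C₁cos(5x) + C₂sin(5x) + 1/5.


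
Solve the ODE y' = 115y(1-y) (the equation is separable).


Separate: dy/[y(1-y)] = 115 dx.
Partial fractions: 1/[y(1-y)] = 1/y + 1/(1-y).
Integrate: ln|y/(1-y)| = 115x + C₀.
Solve for y: y = 1/(1 + Ce^(-115x)).


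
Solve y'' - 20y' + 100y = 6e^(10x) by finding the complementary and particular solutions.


Characteristic polynomial (r - 10)² = 0; repeated root r = 10.
y_h = (C₁ + C₂x)e^(10x). Forcing matches the repeated root (resonance), so try y_p = Ax² e^(10x).
Substitute and solve for A: 2A = 6, so A = 3.
General solution: y = (C₁ + C₂x + 3x²)e^(10x).


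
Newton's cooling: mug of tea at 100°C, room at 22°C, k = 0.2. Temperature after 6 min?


Newton's law: dT/dt = -k(T - T_a) has solution T(t) = T_a + (T₀ - T_a)e^(-kt).
Plug in T_a = 22, T₀ = 100, k = 0.2, t = 6: T(6) = 22 + (78)e^(-1.20) ≈ 45.5°C.


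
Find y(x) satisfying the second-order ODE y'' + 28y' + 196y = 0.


Characteristic equation: r² + 28r + 196 = 0, i.e. (r + 14)² = 0.
Repeated root r = -14; include an x factor for the second linearly independent solution.
General solution: y = (C₁ + C₂x)e^(-14x).


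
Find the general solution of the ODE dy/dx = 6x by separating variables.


Integrate both sides with respect to x: y = ∫ 6x dx = 3x^2 + C.


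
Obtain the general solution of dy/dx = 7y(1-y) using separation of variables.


Separate: dy/[y(1-y)] = 7 dx.
Partial fractions: 1/[y(1-y)] = 1/y + 1/(1-y).
Integrate: ln|y/(1-y)| = 7x + C₀.
Solve for y: y = 1/(1 + Ce^(-7x)).


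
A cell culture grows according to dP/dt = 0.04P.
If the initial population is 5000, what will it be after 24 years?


The ODE dP/dt = 0.04P has solution P(t) = P(0)e^(0.04t).
Substitute P(0) = 5000 and t = 24: P(24) = 5000 e^(0.96) ≈ 13058.


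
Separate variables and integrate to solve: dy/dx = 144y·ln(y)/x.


Separate: dy/[y ln(y)] = 144 dx/x.
Substitute u = ln(y): du/u = 144 dx/x.
Integrate: ln|ln(y)| = 144ln|x| + C₀, hence ln(y) = C·x^144.


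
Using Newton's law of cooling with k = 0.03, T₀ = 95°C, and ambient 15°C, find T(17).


Newton's law: dT/dt = -k(T - T_a) has solution T(t) = T_a + (T₀ - T_a)e^(-kt).
Plug in T_a = 15, T₀ = 95, k = 0.03, t = 17: T(17) = 15 + (80)e^(-0.51) ≈ 63.0°C.


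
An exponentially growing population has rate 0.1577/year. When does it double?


Exponential growth: P(t) = P₀ e^(0.1577t). Set P(t)/P₀ = 2: e^(0.1577t) = 2.
Solve: t = ln(2)/0.1577 ≈ 4.40 years.


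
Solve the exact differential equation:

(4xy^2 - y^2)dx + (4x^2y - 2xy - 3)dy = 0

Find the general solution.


Check exactness: ∂M/∂y = 8xy - 2y and ∂N/∂x = 8xy - 2y; equal, so the equation is exact.
Integrate M with respect to x (treating y as constant): ∫M dx = 2x^2y^2 - xy^2 + h(y).
Differentiate w.r.t. y and set equal to N: the x-dependent terms already match, leaving h'(y) = -3. Integrate: h(y) = -3y.
So F(x,y) = 2x^2y^2 - xy^2 - 3y.
General solution: 2x^2y^2 - xy^2 - 3y = C.


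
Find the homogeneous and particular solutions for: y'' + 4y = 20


Homogeneous part: r² + 4 = 0 ⇒ r = ±2i, so y_h = C₁cos(2x) + C₂sin(2x).
Try constant y_p = A; plug in: 4A = 20 ⇒ A = 5.
General solution: y = C₁cos(2x) + C₂sin(2x) + 5.


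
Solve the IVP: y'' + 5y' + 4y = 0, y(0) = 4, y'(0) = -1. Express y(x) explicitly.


Characteristic roots of r² + 5r + 4 = 0 are -1, -4.
General solution y = c₁ e^(-x) + c₂ e^(-4x).
Apply y(0) = 4: c₁ + c₂ = 4. Apply y'(0) = -1: -1 c₁ - 4 c₂ = -1.
Solve: c₁ = 5, c₂ = -1.
Particular solution: y = 5e^(-x) - e^(-4x).


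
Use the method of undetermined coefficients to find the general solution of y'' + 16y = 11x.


Homogeneous: r² + 16 = 0 ⇒ r = ±4i, y_h = C₁cos(4x) + C₂sin(4x).
Polynomial forcing; try y_p = Ax + B. Then y_p'' + 16 y_p = 16(Ax + B) = 11x, so B = 0 and A = 11/16.
General solution: y = C₁cos(4x) + C₂sin(4x) + (11/16)x.


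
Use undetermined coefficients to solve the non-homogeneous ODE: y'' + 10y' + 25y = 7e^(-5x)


Characteristic polynomial (r + 5)² = 0; repeated root r = -5.
y_h = (C₁ + C₂x)e^(-5x). Forcing matches the repeated root (resonance), so try y_p = Ax² e^(-5x).
Substitute and solve for A: 2A = 7, so A = 7/2.
General solution: y = (C₁ + C₂x + (7/2)x²)e^(-5x).


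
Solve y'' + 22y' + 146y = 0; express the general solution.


Characteristic equation: r² + 22r + 146 = 0.
Discriminant is negative; roots r = -11 ± 5i (complex conjugate pair).
General solution uses e^(α x)(C₁ cos(β x) + C₂ sin(β x)): y = e^(-11x)(C₁cos(5x) + C₂sin(5x)).


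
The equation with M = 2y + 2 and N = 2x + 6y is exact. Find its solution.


Check exactness: ∂M/∂y = 2 and ∂N/∂x = 2; equal, so the equation is exact.
Integrate M with respect to x (treating y as constant): ∫M dx = 2xy + 2x + h(y).
Differentiate w.r.t. y and set equal to N: the x-dependent terms already match, leaving h'(y) = 6y. Integrate: h(y) = 3y^2.
So F(x,y) = 2xy + 3y^2 + 2x.
General solution: 2xy + 3y^2 + 2x = C.


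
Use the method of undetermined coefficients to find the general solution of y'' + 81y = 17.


Homogeneous part: r² + 81 = 0 ⇒ r = ±9i, so y_h = C₁cos(9x) + C₂sin(9x).
Try constant y_p = A; plug in: 81A = 17 ⇒ A = 17/81.
General solution: y = C₁cos(9x) + C₂sin(9x) + 17/81.


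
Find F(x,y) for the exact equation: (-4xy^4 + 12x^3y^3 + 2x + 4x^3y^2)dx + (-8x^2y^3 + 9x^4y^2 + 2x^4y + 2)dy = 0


Check exactness: ∂M/∂y = -16xy^3 + 36x^3y^2 + 8x^3y and ∂N/∂x = -16xy^3 + 36x^3y^2 + 8x^3y; equal, so the equation is exact.
Integrate M with respect to x (treating y as constant): ∫M dx = -2x^2y^4 + 3x^4y^3 + x^2 + x^4y^2 + h(y).
Differentiate w.r.t. y and set equal to N: the x-dependent terms already match, leaving h'(y) = 2. Integrate: h(y) = 2y.
So F(x,y) = -2x^2y^4 + 3x^4y^3 + x^2 + x^4y^2 + 2y.
General solution: -2x^2y^4 + 3x^4y^3 + x^2 + x^4y^2 + 2y = C.


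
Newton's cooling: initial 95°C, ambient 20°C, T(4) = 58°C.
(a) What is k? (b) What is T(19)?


Newton's law: T(t) = T_a + (T₀ - T_a)e^(-kt).
(a) Use T(4) = 58: (58 - 20)/(95 - 20) = e^(-k·4), so k = -ln(0.507)/4 ≈ 0.1700.
(b) Apply k to t = 19: T(19) = 20 + (75)e^(-3.230) ≈ 23.0°C.


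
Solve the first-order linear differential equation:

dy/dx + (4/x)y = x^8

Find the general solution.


P(x) = 4/x ⇒ μ = x^4.
(x^4 y)' = x^12 ⇒ x^4 y = x^13/(13) + C.
Solve for y: y = (1/13)x^9 + C/x^4.


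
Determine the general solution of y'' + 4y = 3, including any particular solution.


Homogeneous part: r² + 4 = 0 ⇒ r = ±2i, so y_h = C₁cos(2x) + C₂sin(2x).
Try constant y_p = A; plug in: 4A = 3 ⇒ A = 3/4.
General solution: y = C₁cos(2x) + C₂sin(2x) + 3/4.


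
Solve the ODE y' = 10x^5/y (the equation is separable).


Separate variables: y dy = 10x^5 dx.
Integrate both sides: y²/2 = (5/3)x^6 + C₀.
Multiply by 2: y² = (10/3)x^6 + C.


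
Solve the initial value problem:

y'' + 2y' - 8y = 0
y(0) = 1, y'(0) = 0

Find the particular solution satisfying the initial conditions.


Characteristic roots of r² + 2r - 8 = 0 are -4, 2.
General solution y = c₁ e^(-4x) + c₂ e^(2x).
Apply y(0) = 1: c₁ + c₂ = 1. Apply y'(0) = 0: -4 c₁ + 2 c₂ = 0.
Solve: c₁ = 1/3, c₂ = 2/3.
Particular solution: y = (1/3)e^(-4x) + (2/3)e^(2x).


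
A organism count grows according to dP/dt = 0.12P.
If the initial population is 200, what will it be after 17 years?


The ODE dP/dt = 0.12P has solution P(t) = P(0)e^(0.12t).
Substitute P(0) = 200 and t = 17: P(17) = 200 e^(2.04) ≈ 1538.


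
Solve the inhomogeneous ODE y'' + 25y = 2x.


Homogeneous: r² + 25 = 0 ⇒ r = ±5i, y_h = C₁cos(5x) + C₂sin(5x).
Polynomial forcing; try y_p = Ax + B. Then y_p'' + 25 y_p = 25(Ax + B) = 2x, so B = 0 and A = 2/25.
General solution: y = C₁cos(5x) + C₂sin(5x) + (2/25)x.


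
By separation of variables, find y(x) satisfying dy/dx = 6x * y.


Separate variables: dy/y = 6x dx.
Integrate: ln|y| = 3x^2 + C₀.
Exponentiate: y = Ce^(3x^2).


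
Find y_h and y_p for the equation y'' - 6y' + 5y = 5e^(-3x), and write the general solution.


Characteristic roots of r² - 6r + 5 = 0 are 5, 1.
y_h = C₁e^(5x) + C₂e^(x).
Forcing exponent -3 is not a characteristic root; try y_p = Ae^(-3x).
Substitute: A·(9 + (-6)·-3 + (5)) = A·32 = 5, so A = 5/32.
General solution: y = C₁e^(5x) + C₂e^(x) + (5/32)e^(-3x).


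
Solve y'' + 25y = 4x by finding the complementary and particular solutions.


Homogeneous: r² + 25 = 0 ⇒ r = ±5i, y_h = C₁cos(5x) + C₂sin(5x).
Polynomial forcing; try y_p = Ax + B. Then y_p'' + 25 y_p = 25(Ax + B) = 4x, so B = 0 and A = 4/25.
General solution: y = C₁cos(5x) + C₂sin(5x) + (4/25)x.


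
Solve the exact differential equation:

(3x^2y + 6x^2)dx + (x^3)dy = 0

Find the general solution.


Check exactness: ∂M/∂y = 3x^2 and ∂N/∂x = 3x^2; equal, so the equation is exact.
Integrate M with respect to x (treating y as constant): ∫M dx = x^3y + 2x^3 + h(y).
Differentiate w.r.t. y and set equal to N: all terms match, so h'(y) = 0 and h is a constant absorbed into C.
General solution: x^3y + 2x^3 = C.


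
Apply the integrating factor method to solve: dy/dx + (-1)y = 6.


P(x) = -1 ⇒ μ = e^(-x).
(μ y)' = 6e^(-x) ⇒ μ y = -6e^(-x) + C.
Divide by μ: y = -6 + Ce^(x).


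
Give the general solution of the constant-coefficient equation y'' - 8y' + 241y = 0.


Characteristic equation: r² - 8r + 241 = 0.
Discriminant is negative; roots r = 4 ± 15i (complex conjugate pair).
General solution uses e^(α x)(C₁ cos(β x) + C₂ sin(β x)): y = e^(4x)(C₁cos(15x) + C₂sin(15x)).


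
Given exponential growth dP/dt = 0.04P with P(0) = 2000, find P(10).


The ODE dP/dt = 0.04P has solution P(t) = P(0)e^(0.04t).
Substitute P(0) = 2000 and t = 10: P(10) = 2000 e^(0.40) ≈ 2984.


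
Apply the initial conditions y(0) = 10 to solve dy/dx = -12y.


General solution of y' = -12y is y = Ce^(-12x).
Apply y(0) = 10: C = 10.
Particular solution: y = 10e^(-12x).


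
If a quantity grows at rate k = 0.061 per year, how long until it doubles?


Exponential growth: P(t) = P₀ e^(0.061t). Set P(t)/P₀ = 2: e^(0.061t) = 2.
Solve: t = ln(2)/0.061 ≈ 11.36 years.


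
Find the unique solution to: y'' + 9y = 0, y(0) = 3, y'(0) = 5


Characteristic roots of r² + 9 = 0 are ±3i, so y = C₁cos(3x) + C₂sin(3x).
Apply y(0) = 3: C₁ = 3. Differentiate and apply y'(0) = 5: 3·C₂ = 5, so C₂ = 5/3.
Particular solution: y = 3cos(3x) + (5/3)sin(3x).


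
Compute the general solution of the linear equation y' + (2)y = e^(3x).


P(x) = 2 ⇒ μ = e^(2x).
(μ y)' = e^(5x) ⇒ μ y = e^(5x)/5 + C.
Divide by μ: y = (1/5)e^(3x) + Ce^(-2x).


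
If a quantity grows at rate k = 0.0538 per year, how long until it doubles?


Exponential growth: P(t) = P₀ e^(0.0538t). Set P(t)/P₀ = 2: e^(0.0538t) = 2.
Solve: t = ln(2)/0.0538 ≈ 12.88 years.


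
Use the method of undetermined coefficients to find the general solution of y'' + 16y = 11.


Homogeneous part: r² + 16 = 0 ⇒ r = ±4i, so y_h = C₁cos(4x) + C₂sin(4x).
Try constant y_p = A; plug in: 16A = 11 ⇒ A = 11/16.
General solution: y = C₁cos(4x) + C₂sin(4x) + 11/16.


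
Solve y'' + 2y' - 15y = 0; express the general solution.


Characteristic equation: r² + 2r - 15 = 0.
Factor: (r - 3)(r + 5) = 0 ⇒ r = 3, -5 (distinct real).
General solution: y = C₁e^(3x) + C₂e^(-5x).


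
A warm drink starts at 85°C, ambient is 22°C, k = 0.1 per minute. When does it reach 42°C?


From T(t) = T_a + (T₀ - T_a)e^(-kt), set T(t) = 42:
(42 - 22) / (85 - 22) = e^(-0.1t), so t = -ln(0.317)/0.1 ≈ 11.5 minutes.


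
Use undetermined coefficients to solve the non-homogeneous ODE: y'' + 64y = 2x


Homogeneous: r² + 64 = 0 ⇒ r = ±8i, y_h = C₁cos(8x) + C₂sin(8x).
Polynomial forcing; try y_p = Ax + B. Then y_p'' + 64 y_p = 64(Ax + B) = 2x, so B = 0 and A = 1/32.
General solution: y = C₁cos(8x) + C₂sin(8x) + (1/32)x.


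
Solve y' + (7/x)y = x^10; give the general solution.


P(x) = 7/x ⇒ μ = x^7.
(x^7 y)' = x^7·x^10 = x^17.
Integrate: x^7 y = x^18/(18) + C.
Solve for y: y = (1/18)x^11 + C/x^7.


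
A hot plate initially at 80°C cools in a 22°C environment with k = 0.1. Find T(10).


Newton's law: dT/dt = -k(T - T_a) has solution T(t) = T_a + (T₀ - T_a)e^(-kt).
Plug in T_a = 22, T₀ = 80, k = 0.1, t = 10: T(10) = 22 + (58)e^(-1.00) ≈ 43.3°C.


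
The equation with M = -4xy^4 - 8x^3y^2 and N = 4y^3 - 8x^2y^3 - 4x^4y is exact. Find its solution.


Check exactness: ∂M/∂y = -16xy^3 - 16x^3y and ∂N/∂x = -16xy^3 - 16x^3y; equal, so the equation is exact.
Integrate M with respect to x (treating y as constant): ∫M dx = -2x^2y^4 - 2x^4y^2 + h(y).
Differentiate w.r.t. y and set equal to N: the x-dependent terms already match, leaving h'(y) = 4y^3. Integrate: h(y) = y^4.
So F(x,y) = y^4 - 2x^2y^4 - 2x^4y^2.
General solution: y^4 - 2x^2y^4 - 2x^4y^2 = C.
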